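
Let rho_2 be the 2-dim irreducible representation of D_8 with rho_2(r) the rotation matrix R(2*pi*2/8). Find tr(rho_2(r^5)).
chi_{rho_2}(r^5) = 2*cos(2*pi*2*5/8) = 0

rho_2(r^5) is rotation by angle 2*pi*2*5/8, whose trace is 2*cos(2*pi*2*5/8) = 0.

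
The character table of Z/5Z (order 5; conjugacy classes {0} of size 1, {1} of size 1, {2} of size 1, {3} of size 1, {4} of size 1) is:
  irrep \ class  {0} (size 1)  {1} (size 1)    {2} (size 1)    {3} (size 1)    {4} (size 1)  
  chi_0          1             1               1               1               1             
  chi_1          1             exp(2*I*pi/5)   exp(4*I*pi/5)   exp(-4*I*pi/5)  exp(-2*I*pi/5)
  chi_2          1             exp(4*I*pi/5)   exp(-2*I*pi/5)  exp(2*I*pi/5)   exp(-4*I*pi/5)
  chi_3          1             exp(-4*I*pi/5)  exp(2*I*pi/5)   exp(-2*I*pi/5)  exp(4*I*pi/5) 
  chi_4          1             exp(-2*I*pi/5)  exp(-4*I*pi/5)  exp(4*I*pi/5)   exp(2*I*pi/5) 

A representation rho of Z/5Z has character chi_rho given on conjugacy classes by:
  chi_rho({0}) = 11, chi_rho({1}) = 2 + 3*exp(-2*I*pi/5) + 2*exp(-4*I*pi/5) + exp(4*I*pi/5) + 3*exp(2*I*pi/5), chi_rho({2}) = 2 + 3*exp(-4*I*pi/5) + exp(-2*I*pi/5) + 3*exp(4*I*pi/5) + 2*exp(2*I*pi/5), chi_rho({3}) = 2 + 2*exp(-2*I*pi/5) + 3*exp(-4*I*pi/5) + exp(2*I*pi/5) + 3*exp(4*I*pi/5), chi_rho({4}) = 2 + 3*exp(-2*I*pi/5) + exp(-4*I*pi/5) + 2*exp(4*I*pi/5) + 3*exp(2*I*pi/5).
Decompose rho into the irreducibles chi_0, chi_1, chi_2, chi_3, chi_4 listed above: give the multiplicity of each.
Multiplicities: chi_0: 2, chi_1: 3, chi_2: 1, chi_3: 2, chi_4: 3.

Working: Use <chi_rho, chi> = (1/|G|) sum_C |C| * chi_rho(C) * conj(chi(C)) with |G| = 5 for each irreducible chi in the table:
  <chi_rho, chi_0> = (1/5)[1*(11)*conj(1) + 1*(2 + 3*exp(-2*I*pi/5) + 2*exp(-4*I*pi/5) + exp(4*I*pi/5) + 3*exp(2*I*pi/5))*conj(1) + 1*(2 + 3*exp(-4*I*pi/5) + exp(-2*I*pi/5) + 3*exp(4*I*pi/5) + 2*exp(2*I*pi/5))*conj(1) + 1*(2 + 2*exp(-2*I*pi/5) + 3*exp(-4*I*pi/5) + exp(2*I*pi/5) + 3*exp(4*I*pi/5))*conj(1) + 1*(2 + 3*exp(-2*I*pi/5) + exp(-4*I*pi/5) + 2*exp(4*I*pi/5) + 3*exp(2*I*pi/5))*conj(1)]
      = (1/5)[(11) + (2 + 3*exp(-2*I*pi/5) + 2*exp(-4*I*pi/5) + exp(4*I*pi/5) + 3*exp(2*I*pi/5)) + (2 + 3*exp(-4*I*pi/5) + exp(-2*I*pi/5) + 3*exp(4*I*pi/5) + 2*exp(2*I*pi/5)) + (2 + 2*exp(-2*I*pi/5) + 3*exp(-4*I*pi/5) + exp(2*I*pi/5) + 3*exp(4*I*pi/5)) + (2 + 3*exp(-2*I*pi/5) + exp(-4*I*pi/5) + 2*exp(4*I*pi/5) + 3*exp(2*I*pi/5))] = 10/5 = 2
  <chi_rho, chi_1> = (1/5)[1*(11)*conj(1) + 1*(2 + 3*exp(-2*I*pi/5) + 2*exp(-4*I*pi/5) + exp(4*I*pi/5) + 3*exp(2*I*pi/5))*conj(exp(2*I*pi/5)) + 1*(2 + 3*exp(-4*I*pi/5) + exp(-2*I*pi/5) + 3*exp(4*I*pi/5) + 2*exp(2*I*pi/5))*conj(exp(4*I*pi/5)) + 1*(2 + 2*exp(-2*I*pi/5) + 3*exp(-4*I*pi/5) + exp(2*I*pi/5) + 3*exp(4*I*pi/5))*conj(exp(-4*I*pi/5)) + 1*(2 + 3*exp(-2*I*pi/5) + exp(-4*I*pi/5) + 2*exp(4*I*pi/5) + 3*exp(2*I*pi/5))*conj(exp(-2*I*pi/5))]
      = (1/5)[(11) + (3 + 2*exp(-2*I*pi/5) + 3*exp(-4*I*pi/5) + exp(2*I*pi/5) + 2*exp(4*I*pi/5)) + (3 + 2*exp(-2*I*pi/5) + 2*exp(-4*I*pi/5) + exp(4*I*pi/5) + 3*exp(2*I*pi/5)) + (3 + 3*exp(-2*I*pi/5) + exp(-4*I*pi/5) + 2*exp(4*I*pi/5) + 2*exp(2*I*pi/5)) + (3 + 2*exp(-4*I*pi/5) + exp(-2*I*pi/5) + 3*exp(4*I*pi/5) + 2*exp(2*I*pi/5))] = 15/5 = 3
  <chi_rho, chi_2> = (1/5)[1*(11)*conj(1) + 1*(2 + 3*exp(-2*I*pi/5) + 2*exp(-4*I*pi/5) + exp(4*I*pi/5) + 3*exp(2*I*pi/5))*conj(exp(4*I*pi/5)) + 1*(2 + 3*exp(-4*I*pi/5) + exp(-2*I*pi/5) + 3*exp(4*I*pi/5) + 2*exp(2*I*pi/5))*conj(exp(-2*I*pi/5)) + 1*(2 + 2*exp(-2*I*pi/5) + 3*exp(-4*I*pi/5) + exp(2*I*pi/5) + 3*exp(4*I*pi/5))*conj(exp(2*I*pi/5)) + 1*(2 + 3*exp(-2*I*pi/5) + exp(-4*I*pi/5) + 2*exp(4*I*pi/5) + 3*exp(2*I*pi/5))*conj(exp(-4*I*pi/5))]
      = (1/5)[(11) + (1 + 3*exp(-2*I*pi/5) + 2*exp(-4*I*pi/5) + 3*exp(4*I*pi/5) + 2*exp(2*I*pi/5)) + (1 + 3*exp(-2*I*pi/5) + 3*exp(-4*I*pi/5) + 2*exp(4*I*pi/5) + 2*exp(2*I*pi/5)) + (1 + 2*exp(-2*I*pi/5) + 2*exp(-4*I*pi/5) + 3*exp(4*I*pi/5) + 3*exp(2*I*pi/5)) + (1 + 2*exp(-2*I*pi/5) + 3*exp(-4*I*pi/5) + 2*exp(4*I*pi/5) + 3*exp(2*I*pi/5))] = 5/5 = 1
  <chi_rho, chi_3> = (1/5)[1*(11)*conj(1) + 1*(2 + 3*exp(-2*I*pi/5) + 2*exp(-4*I*pi/5) + exp(4*I*pi/5) + 3*exp(2*I*pi/5))*conj(exp(-4*I*pi/5)) + 1*(2 + 3*exp(-4*I*pi/5) + exp(-2*I*pi/5) + 3*exp(4*I*pi/5) + 2*exp(2*I*pi/5))*conj(exp(2*I*pi/5)) + 1*(2 + 2*exp(-2*I*pi/5) + 3*exp(-4*I*pi/5) + exp(2*I*pi/5) + 3*exp(4*I*pi/5))*conj(exp(-2*I*pi/5)) + 1*(2 + 3*exp(-2*I*pi/5) + exp(-4*I*pi/5) + 2*exp(4*I*pi/5) + 3*exp(2*I*pi/5))*conj(exp(4*I*pi/5))]
      = (1/5)[(11) + (2 + 3*exp(-4*I*pi/5) + exp(-2*I*pi/5) + 2*exp(4*I*pi/5) + 3*exp(2*I*pi/5)) + (2 + 2*exp(-2*I*pi/5) + exp(-4*I*pi/5) + 3*exp(4*I*pi/5) + 3*exp(2*I*pi/5)) + (2 + 3*exp(-2*I*pi/5) + 3*exp(-4*I*pi/5) + exp(4*I*pi/5) + 2*exp(2*I*pi/5)) + (2 + 3*exp(-2*I*pi/5) + 2*exp(-4*I*pi/5) + exp(2*I*pi/5) + 3*exp(4*I*pi/5))] = 10/5 = 2
  <chi_rho, chi_4> = (1/5)[1*(11)*conj(1) + 1*(2 + 3*exp(-2*I*pi/5) + 2*exp(-4*I*pi/5) + exp(4*I*pi/5) + 3*exp(2*I*pi/5))*conj(exp(-2*I*pi/5)) + 1*(2 + 3*exp(-4*I*pi/5) + exp(-2*I*pi/5) + 3*exp(4*I*pi/5) + 2*exp(2*I*pi/5))*conj(exp(-4*I*pi/5)) + 1*(2 + 2*exp(-2*I*pi/5) + 3*exp(-4*I*pi/5) + exp(2*I*pi/5) + 3*exp(4*I*pi/5))*conj(exp(4*I*pi/5)) + 1*(2 + 3*exp(-2*I*pi/5) + exp(-4*I*pi/5) + 2*exp(4*I*pi/5) + 3*exp(2*I*pi/5))*conj(exp(2*I*pi/5))]
      = (1/5)[(11) + (3 + 2*exp(-2*I*pi/5) + exp(-4*I*pi/5) + 3*exp(4*I*pi/5) + 2*exp(2*I*pi/5)) + (3 + 3*exp(-2*I*pi/5) + 2*exp(-4*I*pi/5) + exp(2*I*pi/5) + 2*exp(4*I*pi/5)) + (3 + 2*exp(-4*I*pi/5) + exp(-2*I*pi/5) + 2*exp(4*I*pi/5) + 3*exp(2*I*pi/5)) + (3 + 2*exp(-2*I*pi/5) + 3*exp(-4*I*pi/5) + exp(4*I*pi/5) + 2*exp(2*I*pi/5))] = 15/5 = 3
(Exp terms are combined using exp(i*s)*conj(exp(i*t)) = exp(i*(s-t)), and sums of them are collapsed using the identity that for every m > 1 the m distinct m-th roots of unity sum to 0, e.g. 1 + exp(2*I*pi/3) + exp(-2*I*pi/3) = 0.)
Dimension check: dim(rho) = sum (mult * dim) = 2*1 + 3*1 + 1*1 + 2*1 + 3*1 = 11 = chi_rho(e) = 11.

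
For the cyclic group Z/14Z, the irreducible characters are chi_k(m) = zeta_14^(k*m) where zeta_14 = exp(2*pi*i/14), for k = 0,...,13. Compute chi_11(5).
chi_11(5) = zeta_14^55 = exp(-I*pi/7)

Details: chi_11(5) = zeta_14^(11*5) = zeta_14^55. Since zeta_14^14 = 1, this equals zeta_14^13 = exp(2*pi*i*13/14) = exp(-I*pi/7).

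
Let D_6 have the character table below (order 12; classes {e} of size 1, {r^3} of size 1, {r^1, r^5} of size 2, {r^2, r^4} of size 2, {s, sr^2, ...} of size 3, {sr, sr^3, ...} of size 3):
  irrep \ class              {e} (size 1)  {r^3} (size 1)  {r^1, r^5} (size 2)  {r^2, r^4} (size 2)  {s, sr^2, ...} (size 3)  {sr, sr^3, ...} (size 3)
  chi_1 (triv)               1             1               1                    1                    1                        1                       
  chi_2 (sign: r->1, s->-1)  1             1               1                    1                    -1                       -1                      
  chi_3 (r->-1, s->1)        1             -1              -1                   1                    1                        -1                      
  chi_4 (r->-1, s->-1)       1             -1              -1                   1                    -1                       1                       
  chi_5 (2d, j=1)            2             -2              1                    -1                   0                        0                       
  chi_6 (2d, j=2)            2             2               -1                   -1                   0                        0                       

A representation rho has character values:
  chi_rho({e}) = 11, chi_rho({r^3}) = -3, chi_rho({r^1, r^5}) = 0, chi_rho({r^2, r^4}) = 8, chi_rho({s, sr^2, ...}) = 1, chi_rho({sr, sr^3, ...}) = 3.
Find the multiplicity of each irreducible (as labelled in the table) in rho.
Multiplicities: chi_1: 3, chi_2: 1, chi_3: 2, chi_4: 3, chi_5: 1, chi_6: 0.

Reasoning: Use <chi_rho, chi> = (1/|G|) sum_C |C| * chi_rho(C) * conj(chi(C)) with |G| = 12 for each irreducible chi in the table:
  <chi_rho, chi_1> = (1/12)[1*(11)*conj(1) + 1*(-3)*conj(1) + 2*(0)*conj(1) + 2*(8)*conj(1) + 3*(1)*conj(1) + 3*(3)*conj(1)]
      = (1/12)[(11) + (-3) + (0) + (16) + (3) + (9)] = 36/12 = 3
  <chi_rho, chi_2> = (1/12)[1*(11)*conj(1) + 1*(-3)*conj(1) + 2*(0)*conj(1) + 2*(8)*conj(1) + 3*(1)*conj(-1) + 3*(3)*conj(-1)]
      = (1/12)[(11) + (-3) + (0) + (16) + (-3) + (-9)] = 12/12 = 1
  <chi_rho, chi_3> = (1/12)[1*(11)*conj(1) + 1*(-3)*conj(-1) + 2*(0)*conj(-1) + 2*(8)*conj(1) + 3*(1)*conj(1) + 3*(3)*conj(-1)]
      = (1/12)[(11) + (3) + (0) + (16) + (3) + (-9)] = 24/12 = 2
  <chi_rho, chi_4> = (1/12)[1*(11)*conj(1) + 1*(-3)*conj(-1) + 2*(0)*conj(-1) + 2*(8)*conj(1) + 3*(1)*conj(-1) + 3*(3)*conj(1)]
      = (1/12)[(11) + (3) + (0) + (16) + (-3) + (9)] = 36/12 = 3
  <chi_rho, chi_5> = (1/12)[1*(11)*conj(2) + 1*(-3)*conj(-2) + 2*(0)*conj(1) + 2*(8)*conj(-1) + 3*(1)*conj(0) + 3*(3)*conj(0)]
      = (1/12)[(22) + (6) + (0) + (-16) + (0) + (0)] = 12/12 = 1
  <chi_rho, chi_6> = (1/12)[1*(11)*conj(2) + 1*(-3)*conj(2) + 2*(0)*conj(-1) + 2*(8)*conj(-1) + 3*(1)*conj(0) + 3*(3)*conj(0)]
      = (1/12)[(22) + (-6) + (0) + (-16) + (0) + (0)] = 0/12 = 0
Dimension check: dim(rho) = sum (mult * dim) = 3*1 + 1*1 + 2*1 + 3*1 + 1*2 + 0*2 = 11 = chi_rho(e) = 11.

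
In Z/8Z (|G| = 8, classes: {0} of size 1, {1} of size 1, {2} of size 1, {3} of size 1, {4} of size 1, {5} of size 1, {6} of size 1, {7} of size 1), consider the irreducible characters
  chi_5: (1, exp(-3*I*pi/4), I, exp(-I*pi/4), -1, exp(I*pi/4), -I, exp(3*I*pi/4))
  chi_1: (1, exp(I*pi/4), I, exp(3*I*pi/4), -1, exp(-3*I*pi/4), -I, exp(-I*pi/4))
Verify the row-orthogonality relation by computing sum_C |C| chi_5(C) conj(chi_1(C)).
Sum = 0; so <chi_5, chi_1> = 0 (distinct irreducibles are orthogonal).

Proof sketch: Compute term by term over conjugacy classes (|C| * chi_5(C) * conj(chi_1(C))):
  1*(1)*conj(1) + 1*(exp(-3*I*pi/4))*conj(exp(I*pi/4)) + 1*(I)*conj(I) + 1*(exp(-I*pi/4))*conj(exp(3*I*pi/4)) + 1*(-1)*conj(-1) + 1*(exp(I*pi/4))*conj(exp(-3*I*pi/4)) + 1*(-I)*conj(-I) + 1*(exp(3*I*pi/4))*conj(exp(-I*pi/4))
  = (1) + (-1) + (1) + (-1) + (1) + (-1) + (1) + (-1)
  = 0.
(Exp terms are combined using exp(i*s)*conj(exp(i*t)) = exp(i*(s-t)), and sums of them are collapsed using the identity that for every m > 1 the m distinct m-th roots of unity sum to 0, e.g. 1 + exp(2*I*pi/3) + exp(-2*I*pi/3) = 0.)
Dividing by |G| = 8 gives 0/8 = 0, matching the row-orthogonality relation <chi_5, chi_1> = [chi_5 = chi_1].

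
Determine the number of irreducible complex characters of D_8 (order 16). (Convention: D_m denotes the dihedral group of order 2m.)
7

The number of irreducible complex representations of a finite group equals its number of conjugacy classes. D_8 has 7 conjugacy classes (n/2 + 3 for n even), so D_8 (order 16) has exactly 7 irreducible complex representations.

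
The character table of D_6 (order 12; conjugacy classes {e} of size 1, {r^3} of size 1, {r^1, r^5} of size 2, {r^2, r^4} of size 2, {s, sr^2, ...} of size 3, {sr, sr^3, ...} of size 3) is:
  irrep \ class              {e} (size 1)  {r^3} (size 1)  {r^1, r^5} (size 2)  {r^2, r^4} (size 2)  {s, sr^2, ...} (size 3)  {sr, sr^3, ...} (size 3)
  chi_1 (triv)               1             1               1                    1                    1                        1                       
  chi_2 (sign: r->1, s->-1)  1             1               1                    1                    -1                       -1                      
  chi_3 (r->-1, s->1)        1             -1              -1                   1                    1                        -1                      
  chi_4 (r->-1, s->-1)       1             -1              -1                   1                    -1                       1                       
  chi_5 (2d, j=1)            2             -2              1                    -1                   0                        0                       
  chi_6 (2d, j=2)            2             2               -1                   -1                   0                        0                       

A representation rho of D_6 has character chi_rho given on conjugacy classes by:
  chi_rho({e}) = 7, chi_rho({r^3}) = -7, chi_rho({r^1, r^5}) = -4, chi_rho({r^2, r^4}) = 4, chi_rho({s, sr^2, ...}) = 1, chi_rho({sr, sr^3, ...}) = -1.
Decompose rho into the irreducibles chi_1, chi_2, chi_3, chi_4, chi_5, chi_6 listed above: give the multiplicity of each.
Multiplicities: chi_1: 0, chi_2: 0, chi_3: 3, chi_4: 2, chi_5: 1, chi_6: 0.

Use <chi_rho, chi> = (1/|G|) sum_C |C| * chi_rho(C) * conj(chi(C)) with |G| = 12 for each irreducible chi in the table:
  <chi_rho, chi_1> = (1/12)[1*(7)*conj(1) + 1*(-7)*conj(1) + 2*(-4)*conj(1) + 2*(4)*conj(1) + 3*(1)*conj(1) + 3*(-1)*conj(1)]
      = (1/12)[(7) + (-7) + (-8) + (8) + (3) + (-3)] = 0/12 = 0
  <chi_rho, chi_2> = (1/12)[1*(7)*conj(1) + 1*(-7)*conj(1) + 2*(-4)*conj(1) + 2*(4)*conj(1) + 3*(1)*conj(-1) + 3*(-1)*conj(-1)]
      = (1/12)[(7) + (-7) + (-8) + (8) + (-3) + (3)] = 0/12 = 0
  <chi_rho, chi_3> = (1/12)[1*(7)*conj(1) + 1*(-7)*conj(-1) + 2*(-4)*conj(-1) + 2*(4)*conj(1) + 3*(1)*conj(1) + 3*(-1)*conj(-1)]
      = (1/12)[(7) + (7) + (8) + (8) + (3) + (3)] = 36/12 = 3
  <chi_rho, chi_4> = (1/12)[1*(7)*conj(1) + 1*(-7)*conj(-1) + 2*(-4)*conj(-1) + 2*(4)*conj(1) + 3*(1)*conj(-1) + 3*(-1)*conj(1)]
      = (1/12)[(7) + (7) + (8) + (8) + (-3) + (-3)] = 24/12 = 2
  <chi_rho, chi_5> = (1/12)[1*(7)*conj(2) + 1*(-7)*conj(-2) + 2*(-4)*conj(1) + 2*(4)*conj(-1) + 3*(1)*conj(0) + 3*(-1)*conj(0)]
      = (1/12)[(14) + (14) + (-8) + (-8) + (0) + (0)] = 12/12 = 1
  <chi_rho, chi_6> = (1/12)[1*(7)*conj(2) + 1*(-7)*conj(2) + 2*(-4)*conj(-1) + 2*(4)*conj(-1) + 3*(1)*conj(0) + 3*(-1)*conj(0)]
      = (1/12)[(14) + (-14) + (8) + (-8) + (0) + (0)] = 0/12 = 0
Dimension check: dim(rho) = sum (mult * dim) = 0*1 + 0*1 + 3*1 + 2*1 + 1*2 + 0*2 = 7 = chi_rho(e) = 7.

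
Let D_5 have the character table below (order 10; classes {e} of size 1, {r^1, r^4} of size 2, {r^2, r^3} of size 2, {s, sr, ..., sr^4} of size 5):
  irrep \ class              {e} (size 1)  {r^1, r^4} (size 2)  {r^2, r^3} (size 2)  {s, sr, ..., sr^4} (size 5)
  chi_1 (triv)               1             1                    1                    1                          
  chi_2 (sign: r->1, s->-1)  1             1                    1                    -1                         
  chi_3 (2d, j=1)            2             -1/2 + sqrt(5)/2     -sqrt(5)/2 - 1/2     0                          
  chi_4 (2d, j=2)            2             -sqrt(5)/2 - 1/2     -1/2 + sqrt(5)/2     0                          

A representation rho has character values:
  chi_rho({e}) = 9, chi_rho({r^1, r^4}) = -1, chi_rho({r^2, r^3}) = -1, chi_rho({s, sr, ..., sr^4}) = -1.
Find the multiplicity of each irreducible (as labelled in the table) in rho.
Multiplicities: chi_1: 0, chi_2: 1, chi_3: 2, chi_4: 2.

Argument: Use <chi_rho, chi> = (1/|G|) sum_C |C| * chi_rho(C) * conj(chi(C)) with |G| = 10 for each irreducible chi in the table:
  <chi_rho, chi_1> = (1/10)[1*(9)*conj(1) + 2*(-1)*conj(1) + 2*(-1)*conj(1) + 5*(-1)*conj(1)]
      = (1/10)[(9) + (-2) + (-2) + (-5)] = 0/10 = 0
  <chi_rho, chi_2> = (1/10)[1*(9)*conj(1) + 2*(-1)*conj(1) + 2*(-1)*conj(1) + 5*(-1)*conj(-1)]
      = (1/10)[(9) + (-2) + (-2) + (5)] = 10/10 = 1
  <chi_rho, chi_3> = (1/10)[1*(9)*conj(2) + 2*(-1)*conj(-1/2 + sqrt(5)/2) + 2*(-1)*conj(-sqrt(5)/2 - 1/2) + 5*(-1)*conj(0)]
      = (1/10)[(18) + (1 - sqrt(5)) + (1 + sqrt(5)) + (0)] = 20/10 = 2
  <chi_rho, chi_4> = (1/10)[1*(9)*conj(2) + 2*(-1)*conj(-sqrt(5)/2 - 1/2) + 2*(-1)*conj(-1/2 + sqrt(5)/2) + 5*(-1)*conj(0)]
      = (1/10)[(18) + (1 + sqrt(5)) + (1 - sqrt(5)) + (0)] = 20/10 = 2
Dimension check: dim(rho) = sum (mult * dim) = 0*1 + 1*1 + 2*2 + 2*2 = 9 = chi_rho(e) = 9.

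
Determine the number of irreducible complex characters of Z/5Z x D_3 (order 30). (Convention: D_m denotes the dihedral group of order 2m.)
15

The number of irreducible complex representations of a finite group equals its number of conjugacy classes. For a direct product, #classes(G x H) = #classes(G) * #classes(H). Z/5Z has 5 classes (abelian), D_3 has 3 classes, so 5 * 3 = 15, so Z/5Z x D_3 (order 30) has exactly 15 irreducible complex representations.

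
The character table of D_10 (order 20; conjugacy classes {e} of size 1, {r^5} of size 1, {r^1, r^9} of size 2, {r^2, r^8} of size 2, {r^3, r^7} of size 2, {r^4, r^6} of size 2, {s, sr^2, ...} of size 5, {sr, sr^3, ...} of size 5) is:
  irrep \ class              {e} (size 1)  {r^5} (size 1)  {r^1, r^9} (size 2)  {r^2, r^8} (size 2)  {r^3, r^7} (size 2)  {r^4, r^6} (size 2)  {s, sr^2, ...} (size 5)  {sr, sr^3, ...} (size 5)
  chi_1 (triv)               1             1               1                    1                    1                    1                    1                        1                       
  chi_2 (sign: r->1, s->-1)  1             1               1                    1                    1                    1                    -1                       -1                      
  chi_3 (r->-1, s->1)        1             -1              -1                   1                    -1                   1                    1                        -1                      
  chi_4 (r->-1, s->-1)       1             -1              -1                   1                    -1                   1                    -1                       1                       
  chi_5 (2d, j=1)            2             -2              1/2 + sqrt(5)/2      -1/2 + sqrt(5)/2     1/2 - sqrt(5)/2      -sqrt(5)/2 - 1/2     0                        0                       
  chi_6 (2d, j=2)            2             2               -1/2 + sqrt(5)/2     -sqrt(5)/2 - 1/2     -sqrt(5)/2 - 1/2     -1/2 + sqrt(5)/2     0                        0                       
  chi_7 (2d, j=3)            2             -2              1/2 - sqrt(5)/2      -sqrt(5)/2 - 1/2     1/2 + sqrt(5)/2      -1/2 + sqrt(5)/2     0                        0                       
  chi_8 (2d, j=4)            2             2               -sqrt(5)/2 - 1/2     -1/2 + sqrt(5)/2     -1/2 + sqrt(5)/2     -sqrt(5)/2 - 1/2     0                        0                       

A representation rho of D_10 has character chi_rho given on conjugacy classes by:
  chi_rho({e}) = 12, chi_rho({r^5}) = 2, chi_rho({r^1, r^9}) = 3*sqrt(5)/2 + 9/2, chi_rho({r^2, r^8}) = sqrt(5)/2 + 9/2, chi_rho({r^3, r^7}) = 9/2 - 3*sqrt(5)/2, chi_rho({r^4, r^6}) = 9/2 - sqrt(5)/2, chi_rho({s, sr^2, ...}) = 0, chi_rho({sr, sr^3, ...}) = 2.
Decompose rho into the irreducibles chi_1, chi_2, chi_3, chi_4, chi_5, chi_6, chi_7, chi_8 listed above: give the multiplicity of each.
Multiplicities: chi_1: 3, chi_2: 2, chi_3: 0, chi_4: 1, chi_5: 2, chi_6: 1, chi_7: 0, chi_8: 0.

Derivation: Use <chi_rho, chi> = (1/|G|) sum_C |C| * chi_rho(C) * conj(chi(C)) with |G| = 20 for each irreducible chi in the table:
  <chi_rho, chi_1> = (1/20)[1*(12)*conj(1) + 1*(2)*conj(1) + 2*(3*sqrt(5)/2 + 9/2)*conj(1) + 2*(sqrt(5)/2 + 9/2)*conj(1) + 2*(9/2 - 3*sqrt(5)/2)*conj(1) + 2*(9/2 - sqrt(5)/2)*conj(1) + 5*(0)*conj(1) + 5*(2)*conj(1)]
      = (1/20)[(12) + (2) + (3*sqrt(5) + 9) + (sqrt(5) + 9) + (9 - 3*sqrt(5)) + (9 - sqrt(5)) + (0) + (10)] = 60/20 = 3
  <chi_rho, chi_2> = (1/20)[1*(12)*conj(1) + 1*(2)*conj(1) + 2*(3*sqrt(5)/2 + 9/2)*conj(1) + 2*(sqrt(5)/2 + 9/2)*conj(1) + 2*(9/2 - 3*sqrt(5)/2)*conj(1) + 2*(9/2 - sqrt(5)/2)*conj(1) + 5*(0)*conj(-1) + 5*(2)*conj(-1)]
      = (1/20)[(12) + (2) + (3*sqrt(5) + 9) + (sqrt(5) + 9) + (9 - 3*sqrt(5)) + (9 - sqrt(5)) + (0) + (-10)] = 40/20 = 2
  <chi_rho, chi_3> = (1/20)[1*(12)*conj(1) + 1*(2)*conj(-1) + 2*(3*sqrt(5)/2 + 9/2)*conj(-1) + 2*(sqrt(5)/2 + 9/2)*conj(1) + 2*(9/2 - 3*sqrt(5)/2)*conj(-1) + 2*(9/2 - sqrt(5)/2)*conj(1) + 5*(0)*conj(1) + 5*(2)*conj(-1)]
      = (1/20)[(12) + (-2) + (-9 - 3*sqrt(5)) + (sqrt(5) + 9) + (-9 + 3*sqrt(5)) + (9 - sqrt(5)) + (0) + (-10)] = 0/20 = 0
  <chi_rho, chi_4> = (1/20)[1*(12)*conj(1) + 1*(2)*conj(-1) + 2*(3*sqrt(5)/2 + 9/2)*conj(-1) + 2*(sqrt(5)/2 + 9/2)*conj(1) + 2*(9/2 - 3*sqrt(5)/2)*conj(-1) + 2*(9/2 - sqrt(5)/2)*conj(1) + 5*(0)*conj(-1) + 5*(2)*conj(1)]
      = (1/20)[(12) + (-2) + (-9 - 3*sqrt(5)) + (sqrt(5) + 9) + (-9 + 3*sqrt(5)) + (9 - sqrt(5)) + (0) + (10)] = 20/20 = 1
  <chi_rho, chi_5> = (1/20)[1*(12)*conj(2) + 1*(2)*conj(-2) + 2*(3*sqrt(5)/2 + 9/2)*conj(1/2 + sqrt(5)/2) + 2*(sqrt(5)/2 + 9/2)*conj(-1/2 + sqrt(5)/2) + 2*(9/2 - 3*sqrt(5)/2)*conj(1/2 - sqrt(5)/2) + 2*(9/2 - sqrt(5)/2)*conj(-sqrt(5)/2 - 1/2) + 5*(0)*conj(0) + 5*(2)*conj(0)]
      = (1/20)[(24) + (-4) + (12 + 6*sqrt(5)) + (-2 + 4*sqrt(5)) + (12 - 6*sqrt(5)) + (-4*sqrt(5) - 2) + (0) + (0)] = 40/20 = 2
  <chi_rho, chi_6> = (1/20)[1*(12)*conj(2) + 1*(2)*conj(2) + 2*(3*sqrt(5)/2 + 9/2)*conj(-1/2 + sqrt(5)/2) + 2*(sqrt(5)/2 + 9/2)*conj(-sqrt(5)/2 - 1/2) + 2*(9/2 - 3*sqrt(5)/2)*conj(-sqrt(5)/2 - 1/2) + 2*(9/2 - sqrt(5)/2)*conj(-1/2 + sqrt(5)/2) + 5*(0)*conj(0) + 5*(2)*conj(0)]
      = (1/20)[(24) + (4) + (3 + 3*sqrt(5)) + (-5*sqrt(5) - 7) + (3 - 3*sqrt(5)) + (-7 + 5*sqrt(5)) + (0) + (0)] = 20/20 = 1
  <chi_rho, chi_7> = (1/20)[1*(12)*conj(2) + 1*(2)*conj(-2) + 2*(3*sqrt(5)/2 + 9/2)*conj(1/2 - sqrt(5)/2) + 2*(sqrt(5)/2 + 9/2)*conj(-sqrt(5)/2 - 1/2) + 2*(9/2 - 3*sqrt(5)/2)*conj(1/2 + sqrt(5)/2) + 2*(9/2 - sqrt(5)/2)*conj(-1/2 + sqrt(5)/2) + 5*(0)*conj(0) + 5*(2)*conj(0)]
      = (1/20)[(24) + (-4) + (-3*sqrt(5) - 3) + (-5*sqrt(5) - 7) + (-3 + 3*sqrt(5)) + (-7 + 5*sqrt(5)) + (0) + (0)] = 0/20 = 0
  <chi_rho, chi_8> = (1/20)[1*(12)*conj(2) + 1*(2)*conj(2) + 2*(3*sqrt(5)/2 + 9/2)*conj(-sqrt(5)/2 - 1/2) + 2*(sqrt(5)/2 + 9/2)*conj(-1/2 + sqrt(5)/2) + 2*(9/2 - 3*sqrt(5)/2)*conj(-1/2 + sqrt(5)/2) + 2*(9/2 - sqrt(5)/2)*conj(-sqrt(5)/2 - 1/2) + 5*(0)*conj(0) + 5*(2)*conj(0)]
      = (1/20)[(24) + (4) + (-6*sqrt(5) - 12) + (-2 + 4*sqrt(5)) + (-12 + 6*sqrt(5)) + (-4*sqrt(5) - 2) + (0) + (0)] = 0/20 = 0
Dimension check: dim(rho) = sum (mult * dim) = 3*1 + 2*1 + 0*1 + 1*1 + 2*2 + 1*2 + 0*2 + 0*2 = 12 = chi_rho(e) = 12.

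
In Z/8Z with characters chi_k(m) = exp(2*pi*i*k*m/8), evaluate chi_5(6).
chi_5(6) = zeta_8^30 = -I

Why: chi_5(6) = zeta_8^(5*6) = zeta_8^30. Since zeta_8^8 = 1, this equals zeta_8^6 = exp(2*pi*i*6/8) = -I.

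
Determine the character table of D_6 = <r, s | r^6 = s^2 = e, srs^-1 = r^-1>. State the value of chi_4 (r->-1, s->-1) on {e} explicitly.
Conjugacy classes: {e} of size 1, {r^3} of size 1, {r^1, r^5} of size 2, {r^2, r^4} of size 2, {s, sr^2, ...} of size 3, {sr, sr^3, ...} of size 3.
Character table:
  irrep \ class              {e} (size 1)  {r^3} (size 1)  {r^1, r^5} (size 2)  {r^2, r^4} (size 2)  {s, sr^2, ...} (size 3)  {sr, sr^3, ...} (size 3)
  chi_1 (triv)               1             1               1                    1                    1                        1                       
  chi_2 (sign: r->1, s->-1)  1             1               1                    1                    -1                       -1                      
  chi_3 (r->-1, s->1)        1             -1              -1                   1                    1                        -1                      
  chi_4 (r->-1, s->-1)       1             -1              -1                   1                    -1                       1                       
  chi_5 (2d, j=1)            2             -2              1                    -1                   0                        0                       
  chi_6 (2d, j=2)            2             2               -1                   -1                   0                        0                       

Spot check: chi_4 (r->-1, s->-1) on {e} = 1.

Solution. D_6 has order 2*6 = 12 with 6 conjugacy classes, hence 6 irreducibles. Sum of squared dims 1 + 1 + 1 + 1 + 4 + 4 = 12 = |G|. Linear characters come from the abelianisation; the 2-dimensional irreps have character r^k -> 2*cos(2*pi*j*k/6), reflections -> 0.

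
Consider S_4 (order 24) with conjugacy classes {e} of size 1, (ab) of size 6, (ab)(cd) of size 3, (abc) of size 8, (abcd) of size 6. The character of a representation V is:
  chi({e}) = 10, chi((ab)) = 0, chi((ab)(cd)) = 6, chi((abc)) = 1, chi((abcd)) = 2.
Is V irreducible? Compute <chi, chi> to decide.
Not irreducible (reducible): <chi, chi> = 10 > 1.

Argument: <chi, chi> = (1/|G|) sum_C |C| * |chi(C)|^2 = (1/24)[1*|10|^2 + 6*|0|^2 + 3*|6|^2 + 8*|1|^2 + 6*|2|^2]
  = (1/24)[(100) + (0) + (108) + (8) + (24)] = 240/24 = 10.
A character is irreducible iff <chi, chi> = 1, so this representation is reducible.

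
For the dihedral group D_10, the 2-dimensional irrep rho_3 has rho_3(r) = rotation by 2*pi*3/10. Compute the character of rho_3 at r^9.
chi_{rho_3}(r^9) = 2*cos(2*pi*3*9/10) = 1/2 - sqrt(5)/2

Derivation: rho_3(r^9) is rotation by angle 2*pi*3*9/10, whose trace is 2*cos(2*pi*3*9/10) = 1/2 - sqrt(5)/2.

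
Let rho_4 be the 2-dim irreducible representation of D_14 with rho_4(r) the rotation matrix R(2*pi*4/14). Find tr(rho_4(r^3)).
chi_{rho_4}(r^3) = 2*cos(2*pi*4*3/14) = 2*cos(2*pi/7)

Argument: rho_4(r^3) is rotation by angle 2*pi*4*3/14, whose trace is 2*cos(2*pi*4*3/14) = 2*cos(2*pi/7).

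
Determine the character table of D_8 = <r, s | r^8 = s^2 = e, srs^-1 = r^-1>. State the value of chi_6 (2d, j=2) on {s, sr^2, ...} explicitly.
Conjugacy classes: {e} of size 1, {r^4} of size 1, {r^1, r^7} of size 2, {r^2, r^6} of size 2, {r^3, r^5} of size 2, {s, sr^2, ...} of size 4, {sr, sr^3, ...} of size 4.
Character table:
  irrep \ class              {e} (size 1)  {r^4} (size 1)  {r^1, r^7} (size 2)  {r^2, r^6} (size 2)  {r^3, r^5} (size 2)  {s, sr^2, ...} (size 4)  {sr, sr^3, ...} (size 4)
  chi_1 (triv)               1             1               1                    1                    1                    1                        1                       
  chi_2 (sign: r->1, s->-1)  1             1               1                    1                    1                    -1                       -1                      
  chi_3 (r->-1, s->1)        1             1               -1                   1                    -1                   1                        -1                      
  chi_4 (r->-1, s->-1)       1             1               -1                   1                    -1                   -1                       1                       
  chi_5 (2d, j=1)            2             -2              sqrt(2)              0                    -sqrt(2)             0                        0                       
  chi_6 (2d, j=2)            2             2               0                    -2                   0                    0                        0                       
  chi_7 (2d, j=3)            2             -2              -sqrt(2)             0                    sqrt(2)              0                        0                       

Spot check: chi_6 (2d, j=2) on {s, sr^2, ...} = 0.

Solution. D_8 has order 2*8 = 16 with 7 conjugacy classes, hence 7 irreducibles. Sum of squared dims 1 + 1 + 1 + 1 + 4 + 4 + 4 = 16 = |G|. Linear characters come from the abelianisation; the 2-dimensional irreps have character r^k -> 2*cos(2*pi*j*k/8), reflections -> 0.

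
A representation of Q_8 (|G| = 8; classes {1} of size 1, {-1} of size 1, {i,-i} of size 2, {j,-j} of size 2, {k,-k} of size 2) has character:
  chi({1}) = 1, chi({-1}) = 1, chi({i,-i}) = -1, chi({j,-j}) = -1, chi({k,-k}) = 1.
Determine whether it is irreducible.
Irreducible: <chi, chi> = 1.

<chi, chi> = (1/|G|) sum_C |C| * |chi(C)|^2 = (1/8)[1*|1|^2 + 1*|1|^2 + 2*|-1|^2 + 2*|-1|^2 + 2*|1|^2]
  = (1/8)[(1) + (1) + (2) + (2) + (2)] = 8/8 = 1.
A character is irreducible iff <chi, chi> = 1, so this representation is irreducible.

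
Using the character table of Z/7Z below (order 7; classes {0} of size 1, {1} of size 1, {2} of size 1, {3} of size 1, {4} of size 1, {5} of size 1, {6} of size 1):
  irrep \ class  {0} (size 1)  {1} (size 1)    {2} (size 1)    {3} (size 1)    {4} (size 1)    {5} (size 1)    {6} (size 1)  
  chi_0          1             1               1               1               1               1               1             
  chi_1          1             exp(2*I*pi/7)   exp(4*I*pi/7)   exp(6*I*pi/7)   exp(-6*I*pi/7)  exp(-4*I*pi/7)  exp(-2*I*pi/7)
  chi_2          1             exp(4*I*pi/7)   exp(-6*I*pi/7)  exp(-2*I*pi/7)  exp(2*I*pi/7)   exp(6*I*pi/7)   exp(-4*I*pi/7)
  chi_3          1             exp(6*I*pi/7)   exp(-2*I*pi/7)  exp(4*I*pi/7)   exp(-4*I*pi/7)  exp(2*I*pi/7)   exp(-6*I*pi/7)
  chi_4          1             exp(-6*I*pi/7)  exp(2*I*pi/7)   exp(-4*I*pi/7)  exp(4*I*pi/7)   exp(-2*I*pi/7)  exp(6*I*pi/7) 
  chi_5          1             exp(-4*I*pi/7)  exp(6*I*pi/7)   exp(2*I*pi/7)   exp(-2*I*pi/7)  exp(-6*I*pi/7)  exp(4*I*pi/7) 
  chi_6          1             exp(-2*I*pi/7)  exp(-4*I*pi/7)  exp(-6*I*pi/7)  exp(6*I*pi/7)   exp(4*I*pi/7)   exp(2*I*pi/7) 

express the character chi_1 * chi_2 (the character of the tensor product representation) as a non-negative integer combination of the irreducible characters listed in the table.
chi_1 tensor chi_2 = chi_3 (all other irreducibles have multiplicity 0).

Why: The character of a tensor product is the pointwise product (chi_1 * chi_2)(C) = chi_1(C) * chi_2(C):
  {0}: (1)*(1), {1}: (exp(2*I*pi/7))*(exp(4*I*pi/7)), {2}: (exp(4*I*pi/7))*(exp(-6*I*pi/7)), {3}: (exp(6*I*pi/7))*(exp(-2*I*pi/7)), {4}: (exp(-6*I*pi/7))*(exp(2*I*pi/7)), {5}: (exp(-4*I*pi/7))*(exp(6*I*pi/7)), {6}: (exp(-2*I*pi/7))*(exp(-4*I*pi/7))
so (chi_1 * chi_2) takes values
  {0} -> 1, {1} -> exp(6*I*pi/7), {2} -> exp(-2*I*pi/7), {3} -> exp(4*I*pi/7), {4} -> exp(-4*I*pi/7), {5} -> exp(2*I*pi/7), {6} -> exp(-6*I*pi/7).
Now take the inner product of this character with each irreducible chi from the table, <chi_1*chi_2, chi> = (1/7) sum_C |C| (chi_1*chi_2)(C) conj(chi(C)):
  <chi_1*chi_2, chi_0> = (1/7)[1*(1)*conj(1) + 1*(exp(6*I*pi/7))*conj(1) + 1*(exp(-2*I*pi/7))*conj(1) + 1*(exp(4*I*pi/7))*conj(1) + 1*(exp(-4*I*pi/7))*conj(1) + 1*(exp(2*I*pi/7))*conj(1) + 1*(exp(-6*I*pi/7))*conj(1)]
      = (1/7)[(1) + (exp(6*I*pi/7)) + (exp(-2*I*pi/7)) + (exp(4*I*pi/7)) + (exp(-4*I*pi/7)) + (exp(2*I*pi/7)) + (exp(-6*I*pi/7))] = 0/7 = 0
  <chi_1*chi_2, chi_1> = (1/7)[1*(1)*conj(1) + 1*(exp(6*I*pi/7))*conj(exp(2*I*pi/7)) + 1*(exp(-2*I*pi/7))*conj(exp(4*I*pi/7)) + 1*(exp(4*I*pi/7))*conj(exp(6*I*pi/7)) + 1*(exp(-4*I*pi/7))*conj(exp(-6*I*pi/7)) + 1*(exp(2*I*pi/7))*conj(exp(-4*I*pi/7)) + 1*(exp(-6*I*pi/7))*conj(exp(-2*I*pi/7))]
      = (1/7)[(1) + (exp(4*I*pi/7)) + (exp(-6*I*pi/7)) + (exp(-2*I*pi/7)) + (exp(2*I*pi/7)) + (exp(6*I*pi/7)) + (exp(-4*I*pi/7))] = 0/7 = 0
  <chi_1*chi_2, chi_2> = (1/7)[1*(1)*conj(1) + 1*(exp(6*I*pi/7))*conj(exp(4*I*pi/7)) + 1*(exp(-2*I*pi/7))*conj(exp(-6*I*pi/7)) + 1*(exp(4*I*pi/7))*conj(exp(-2*I*pi/7)) + 1*(exp(-4*I*pi/7))*conj(exp(2*I*pi/7)) + 1*(exp(2*I*pi/7))*conj(exp(6*I*pi/7)) + 1*(exp(-6*I*pi/7))*conj(exp(-4*I*pi/7))]
      = (1/7)[(1) + (exp(2*I*pi/7)) + (exp(4*I*pi/7)) + (exp(6*I*pi/7)) + (exp(-6*I*pi/7)) + (exp(-4*I*pi/7)) + (exp(-2*I*pi/7))] = 0/7 = 0
  <chi_1*chi_2, chi_3> = (1/7)[1*(1)*conj(1) + 1*(exp(6*I*pi/7))*conj(exp(6*I*pi/7)) + 1*(exp(-2*I*pi/7))*conj(exp(-2*I*pi/7)) + 1*(exp(4*I*pi/7))*conj(exp(4*I*pi/7)) + 1*(exp(-4*I*pi/7))*conj(exp(-4*I*pi/7)) + 1*(exp(2*I*pi/7))*conj(exp(2*I*pi/7)) + 1*(exp(-6*I*pi/7))*conj(exp(-6*I*pi/7))]
      = (1/7)[(1) + (1) + (1) + (1) + (1) + (1) + (1)] = 7/7 = 1
  <chi_1*chi_2, chi_4> = (1/7)[1*(1)*conj(1) + 1*(exp(6*I*pi/7))*conj(exp(-6*I*pi/7)) + 1*(exp(-2*I*pi/7))*conj(exp(2*I*pi/7)) + 1*(exp(4*I*pi/7))*conj(exp(-4*I*pi/7)) + 1*(exp(-4*I*pi/7))*conj(exp(4*I*pi/7)) + 1*(exp(2*I*pi/7))*conj(exp(-2*I*pi/7)) + 1*(exp(-6*I*pi/7))*conj(exp(6*I*pi/7))]
      = (1/7)[(1) + (exp(-2*I*pi/7)) + (exp(-4*I*pi/7)) + (exp(-6*I*pi/7)) + (exp(6*I*pi/7)) + (exp(4*I*pi/7)) + (exp(2*I*pi/7))] = 0/7 = 0
  <chi_1*chi_2, chi_5> = (1/7)[1*(1)*conj(1) + 1*(exp(6*I*pi/7))*conj(exp(-4*I*pi/7)) + 1*(exp(-2*I*pi/7))*conj(exp(6*I*pi/7)) + 1*(exp(4*I*pi/7))*conj(exp(2*I*pi/7)) + 1*(exp(-4*I*pi/7))*conj(exp(-2*I*pi/7)) + 1*(exp(2*I*pi/7))*conj(exp(-6*I*pi/7)) + 1*(exp(-6*I*pi/7))*conj(exp(4*I*pi/7))]
      = (1/7)[(1) + (exp(-4*I*pi/7)) + (exp(6*I*pi/7)) + (exp(2*I*pi/7)) + (exp(-2*I*pi/7)) + (exp(-6*I*pi/7)) + (exp(4*I*pi/7))] = 0/7 = 0
  <chi_1*chi_2, chi_6> = (1/7)[1*(1)*conj(1) + 1*(exp(6*I*pi/7))*conj(exp(-2*I*pi/7)) + 1*(exp(-2*I*pi/7))*conj(exp(-4*I*pi/7)) + 1*(exp(4*I*pi/7))*conj(exp(-6*I*pi/7)) + 1*(exp(-4*I*pi/7))*conj(exp(6*I*pi/7)) + 1*(exp(2*I*pi/7))*conj(exp(4*I*pi/7)) + 1*(exp(-6*I*pi/7))*conj(exp(2*I*pi/7))]
      = (1/7)[(1) + (exp(-6*I*pi/7)) + (exp(2*I*pi/7)) + (exp(-4*I*pi/7)) + (exp(4*I*pi/7)) + (exp(-2*I*pi/7)) + (exp(6*I*pi/7))] = 0/7 = 0
(Exp terms are combined using exp(i*s)*conj(exp(i*t)) = exp(i*(s-t)), and sums of them are collapsed using the identity that for every m > 1 the m distinct m-th roots of unity sum to 0, e.g. 1 + exp(2*I*pi/3) + exp(-2*I*pi/3) = 0.)
Hence the multiplicities are chi_3: 1. Dimension check: dim(chi_1)*dim(chi_2) = 1*1 = 1 and sum (mult * dim) = 1*1 = 1.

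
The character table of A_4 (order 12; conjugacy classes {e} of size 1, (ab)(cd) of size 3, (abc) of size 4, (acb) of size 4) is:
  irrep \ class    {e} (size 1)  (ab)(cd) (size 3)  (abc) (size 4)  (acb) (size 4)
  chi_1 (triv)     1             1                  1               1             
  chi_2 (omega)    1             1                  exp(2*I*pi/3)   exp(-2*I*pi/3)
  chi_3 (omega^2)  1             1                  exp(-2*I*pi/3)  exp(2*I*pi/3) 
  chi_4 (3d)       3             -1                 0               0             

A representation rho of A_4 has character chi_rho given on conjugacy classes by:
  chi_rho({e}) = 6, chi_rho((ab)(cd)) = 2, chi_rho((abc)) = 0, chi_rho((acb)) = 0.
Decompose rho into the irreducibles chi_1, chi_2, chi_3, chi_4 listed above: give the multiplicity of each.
Multiplicities: chi_1: 1, chi_2: 1, chi_3: 1, chi_4: 1.

Solution. Use <chi_rho, chi> = (1/|G|) sum_C |C| * chi_rho(C) * conj(chi(C)) with |G| = 12 for each irreducible chi in the table:
  <chi_rho, chi_1> = (1/12)[1*(6)*conj(1) + 3*(2)*conj(1) + 4*(0)*conj(1) + 4*(0)*conj(1)]
      = (1/12)[(6) + (6) + (0) + (0)] = 12/12 = 1
  <chi_rho, chi_2> = (1/12)[1*(6)*conj(1) + 3*(2)*conj(1) + 4*(0)*conj(exp(2*I*pi/3)) + 4*(0)*conj(exp(-2*I*pi/3))]
      = (1/12)[(6) + (6) + (0) + (0)] = 12/12 = 1
  <chi_rho, chi_3> = (1/12)[1*(6)*conj(1) + 3*(2)*conj(1) + 4*(0)*conj(exp(-2*I*pi/3)) + 4*(0)*conj(exp(2*I*pi/3))]
      = (1/12)[(6) + (6) + (0) + (0)] = 12/12 = 1
  <chi_rho, chi_4> = (1/12)[1*(6)*conj(3) + 3*(2)*conj(-1) + 4*(0)*conj(0) + 4*(0)*conj(0)]
      = (1/12)[(18) + (-6) + (0) + (0)] = 12/12 = 1
(Exp terms are combined using exp(i*s)*conj(exp(i*t)) = exp(i*(s-t)), and sums of them are collapsed using the identity that for every m > 1 the m distinct m-th roots of unity sum to 0, e.g. 1 + exp(2*I*pi/3) + exp(-2*I*pi/3) = 0.)
Dimension check: dim(rho) = sum (mult * dim) = 1*1 + 1*1 + 1*1 + 1*3 = 6 = chi_rho(e) = 6.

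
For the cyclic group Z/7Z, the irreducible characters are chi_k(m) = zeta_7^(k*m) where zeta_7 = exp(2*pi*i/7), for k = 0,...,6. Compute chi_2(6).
chi_2(6) = zeta_7^12 = exp(-4*I*pi/7)

Argument: chi_2(6) = zeta_7^(2*6) = zeta_7^12. Since zeta_7^7 = 1, this equals zeta_7^5 = exp(2*pi*i*5/7) = exp(-4*I*pi/7).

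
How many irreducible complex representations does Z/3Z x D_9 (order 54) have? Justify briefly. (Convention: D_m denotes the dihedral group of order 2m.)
18

Details: The number of irreducible complex representations of a finite group equals its number of conjugacy classes. For a direct product, #classes(G x H) = #classes(G) * #classes(H). Z/3Z has 3 classes (abelian), D_9 has 6 classes, so 3 * 6 = 18, so Z/3Z x D_9 (order 54) has exactly 18 irreducible complex representations.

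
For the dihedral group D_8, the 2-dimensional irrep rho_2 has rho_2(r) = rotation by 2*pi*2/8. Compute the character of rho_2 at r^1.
chi_{rho_2}(r^1) = 2*cos(2*pi*2*1/8) = 0

Reasoning: rho_2(r^1) is rotation by angle 2*pi*2*1/8, whose trace is 2*cos(2*pi*2*1/8) = 0.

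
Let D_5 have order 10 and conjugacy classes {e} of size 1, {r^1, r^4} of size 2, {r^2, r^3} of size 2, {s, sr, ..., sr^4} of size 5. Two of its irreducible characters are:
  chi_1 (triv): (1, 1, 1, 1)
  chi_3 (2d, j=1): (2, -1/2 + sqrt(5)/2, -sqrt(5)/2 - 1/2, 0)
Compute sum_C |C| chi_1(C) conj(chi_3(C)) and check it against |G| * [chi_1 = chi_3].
Sum = 0; so <chi_1, chi_3> = 0 (distinct irreducibles are orthogonal).

Proof sketch: Compute term by term over conjugacy classes (|C| * chi_1(C) * conj(chi_3(C))):
  1*(1)*conj(2) + 2*(1)*conj(-1/2 + sqrt(5)/2) + 2*(1)*conj(-sqrt(5)/2 - 1/2) + 5*(1)*conj(0)
  = (2) + (-1 + sqrt(5)) + (-sqrt(5) - 1) + (0)
  = 0.
Dividing by |G| = 10 gives 0/10 = 0, matching the row-orthogonality relation <chi_1, chi_3> = [chi_1 = chi_3].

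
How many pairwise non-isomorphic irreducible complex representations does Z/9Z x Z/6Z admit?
54

Why: The number of irreducible complex representations of a finite group equals its number of conjugacy classes. Z/9Z x Z/6Z is abelian of order 54, so every element is its own conjugacy class: 54 classes, so Z/9Z x Z/6Z (order 54) has exactly 54 irreducible complex representations.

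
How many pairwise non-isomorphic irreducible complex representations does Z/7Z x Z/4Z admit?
28

Proof sketch: The number of irreducible complex representations of a finite group equals its number of conjugacy classes. Z/7Z x Z/4Z is abelian of order 28, so every element is its own conjugacy class: 28 classes, so Z/7Z x Z/4Z (order 28) has exactly 28 irreducible complex representations.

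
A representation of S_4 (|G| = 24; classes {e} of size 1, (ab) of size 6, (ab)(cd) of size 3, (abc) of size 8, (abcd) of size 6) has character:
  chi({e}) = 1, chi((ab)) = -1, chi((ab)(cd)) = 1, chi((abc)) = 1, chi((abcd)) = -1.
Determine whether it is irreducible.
Irreducible: <chi, chi> = 1.

Working: <chi, chi> = (1/|G|) sum_C |C| * |chi(C)|^2 = (1/24)[1*|1|^2 + 6*|-1|^2 + 3*|1|^2 + 8*|1|^2 + 6*|-1|^2]
  = (1/24)[(1) + (6) + (3) + (8) + (6)] = 24/24 = 1.
A character is irreducible iff <chi, chi> = 1, so this representation is irreducible.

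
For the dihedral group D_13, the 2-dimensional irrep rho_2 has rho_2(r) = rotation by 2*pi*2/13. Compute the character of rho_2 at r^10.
chi_{rho_2}(r^10) = 2*cos(2*pi*2*10/13) = -2*cos(pi/13)

Solution. rho_2(r^10) is rotation by angle 2*pi*2*10/13, whose trace is 2*cos(2*pi*2*10/13) = -2*cos(pi/13).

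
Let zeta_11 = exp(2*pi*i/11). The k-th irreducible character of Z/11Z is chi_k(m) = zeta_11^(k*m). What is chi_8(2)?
chi_8(2) = zeta_11^16 = exp(10*I*pi/11)

Details: chi_8(2) = zeta_11^(8*2) = zeta_11^16. Since zeta_11^11 = 1, this equals zeta_11^5 = exp(2*pi*i*5/11) = exp(10*I*pi/11).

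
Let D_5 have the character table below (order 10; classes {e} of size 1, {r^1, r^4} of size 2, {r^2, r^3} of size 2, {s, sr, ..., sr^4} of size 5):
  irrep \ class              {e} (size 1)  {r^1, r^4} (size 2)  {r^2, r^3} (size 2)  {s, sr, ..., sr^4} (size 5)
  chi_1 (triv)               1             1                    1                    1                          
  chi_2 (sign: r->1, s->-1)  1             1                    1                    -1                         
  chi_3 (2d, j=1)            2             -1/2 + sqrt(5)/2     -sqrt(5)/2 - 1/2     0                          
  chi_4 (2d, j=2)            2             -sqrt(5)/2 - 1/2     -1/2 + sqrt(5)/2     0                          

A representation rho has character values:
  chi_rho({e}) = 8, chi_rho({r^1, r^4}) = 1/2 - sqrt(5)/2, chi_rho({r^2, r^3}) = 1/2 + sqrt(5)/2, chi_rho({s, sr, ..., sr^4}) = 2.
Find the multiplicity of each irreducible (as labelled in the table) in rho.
Multiplicities: chi_1: 2, chi_2: 0, chi_3: 1, chi_4: 2.

Proof sketch: Use <chi_rho, chi> = (1/|G|) sum_C |C| * chi_rho(C) * conj(chi(C)) with |G| = 10 for each irreducible chi in the table:
  <chi_rho, chi_1> = (1/10)[1*(8)*conj(1) + 2*(1/2 - sqrt(5)/2)*conj(1) + 2*(1/2 + sqrt(5)/2)*conj(1) + 5*(2)*conj(1)]
      = (1/10)[(8) + (1 - sqrt(5)) + (1 + sqrt(5)) + (10)] = 20/10 = 2
  <chi_rho, chi_2> = (1/10)[1*(8)*conj(1) + 2*(1/2 - sqrt(5)/2)*conj(1) + 2*(1/2 + sqrt(5)/2)*conj(1) + 5*(2)*conj(-1)]
      = (1/10)[(8) + (1 - sqrt(5)) + (1 + sqrt(5)) + (-10)] = 0/10 = 0
  <chi_rho, chi_3> = (1/10)[1*(8)*conj(2) + 2*(1/2 - sqrt(5)/2)*conj(-1/2 + sqrt(5)/2) + 2*(1/2 + sqrt(5)/2)*conj(-sqrt(5)/2 - 1/2) + 5*(2)*conj(0)]
      = (1/10)[(16) + (-3 + sqrt(5)) + (-3 - sqrt(5)) + (0)] = 10/10 = 1
  <chi_rho, chi_4> = (1/10)[1*(8)*conj(2) + 2*(1/2 - sqrt(5)/2)*conj(-sqrt(5)/2 - 1/2) + 2*(1/2 + sqrt(5)/2)*conj(-1/2 + sqrt(5)/2) + 5*(2)*conj(0)]
      = (1/10)[(16) + (2) + (2) + (0)] = 20/10 = 2
Dimension check: dim(rho) = sum (mult * dim) = 2*1 + 0*1 + 1*2 + 2*2 = 8 = chi_rho(e) = 8.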